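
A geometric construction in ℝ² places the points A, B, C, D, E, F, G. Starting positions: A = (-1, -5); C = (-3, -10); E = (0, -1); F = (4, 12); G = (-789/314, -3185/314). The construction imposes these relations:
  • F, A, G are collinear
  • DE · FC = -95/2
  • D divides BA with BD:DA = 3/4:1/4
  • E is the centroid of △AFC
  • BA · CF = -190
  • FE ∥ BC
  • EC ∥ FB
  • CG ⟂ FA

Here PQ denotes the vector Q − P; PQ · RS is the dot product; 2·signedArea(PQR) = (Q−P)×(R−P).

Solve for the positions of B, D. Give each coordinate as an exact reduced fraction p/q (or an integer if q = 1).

B = (1, 3)
D = (-1/2, -3)

1. B_x = 1  [FE ∥ BC ∩ EC ∥ FB]
2. B_y = 3  [FE ∥ BC ∩ EC ∥ FB]
   → B = (1, 3)
3. D_x = -1/2  [D divides BA with BD:DA = 3/4:1/4]
4. D_y = -3  [D divides BA with BD:DA = 3/4:1/4]
   → D = (-1/2, -3)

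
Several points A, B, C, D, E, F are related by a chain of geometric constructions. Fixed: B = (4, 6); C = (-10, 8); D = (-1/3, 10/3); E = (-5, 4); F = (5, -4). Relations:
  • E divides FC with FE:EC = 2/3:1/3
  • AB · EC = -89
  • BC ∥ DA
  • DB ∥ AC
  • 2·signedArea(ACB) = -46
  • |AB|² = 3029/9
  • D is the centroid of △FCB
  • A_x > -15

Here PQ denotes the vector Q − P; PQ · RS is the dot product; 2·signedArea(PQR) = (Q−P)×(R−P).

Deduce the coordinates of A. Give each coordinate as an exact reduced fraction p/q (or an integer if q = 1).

A = (-43/3, 16/3)

1. A_x = -43/3  [DB ∥ AC ∩ BC ∥ DA]
2. A_y = 16/3  [DB ∥ AC ∩ BC ∥ DA]
   → A = (-43/3, 16/3)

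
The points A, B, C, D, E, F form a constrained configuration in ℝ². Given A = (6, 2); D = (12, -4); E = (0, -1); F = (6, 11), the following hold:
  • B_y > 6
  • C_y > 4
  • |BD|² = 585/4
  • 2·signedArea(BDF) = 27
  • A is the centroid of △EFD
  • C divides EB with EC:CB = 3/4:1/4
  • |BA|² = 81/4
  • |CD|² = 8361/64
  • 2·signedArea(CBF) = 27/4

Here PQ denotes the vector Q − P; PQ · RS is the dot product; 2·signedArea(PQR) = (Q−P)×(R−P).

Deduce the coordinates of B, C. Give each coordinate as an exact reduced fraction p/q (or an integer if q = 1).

1. B_x = 6  [line -15·x + -6·y + 129 = 0 ∩ |BA|² = 81/4]
2. B_y = 13/2  [line -15·x + -6·y + 129 = 0 ∩ |BA|² = 81/4]
   → B = (6, 13/2)
3. C_x = 9/2  [C divides EB with EC:CB = 3/4:1/4]
4. C_y = 37/8  [C divides EB with EC:CB = 3/4:1/4]
   → C = (9/2, 37/8)

B = (6, 13/2)
C = (9/2, 37/8)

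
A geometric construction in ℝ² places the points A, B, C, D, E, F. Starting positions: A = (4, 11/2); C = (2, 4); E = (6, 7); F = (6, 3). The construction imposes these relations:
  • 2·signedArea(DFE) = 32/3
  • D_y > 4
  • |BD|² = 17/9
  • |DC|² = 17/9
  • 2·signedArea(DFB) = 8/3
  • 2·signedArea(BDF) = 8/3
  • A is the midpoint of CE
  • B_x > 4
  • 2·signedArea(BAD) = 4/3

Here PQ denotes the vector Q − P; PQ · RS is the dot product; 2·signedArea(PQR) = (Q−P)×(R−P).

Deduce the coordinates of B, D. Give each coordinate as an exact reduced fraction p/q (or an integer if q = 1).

B = (14/3, 14/3)
D = (10/3, 13/3)

1. D_x = 10/3  [2·signedArea(DFE) = 32/3]
2. D_y = 13/3  [|DC|² = 17/9]
   → D = (10/3, 13/3)
3. B_x = 14/3  [2·signedArea(BDF) = 8/3 ∩ 2·signedArea(BAD) = 4/3]
4. B_y = 14/3  [2·signedArea(BDF) = 8/3 ∩ 2·signedArea(BAD) = 4/3]
   → B = (14/3, 14/3)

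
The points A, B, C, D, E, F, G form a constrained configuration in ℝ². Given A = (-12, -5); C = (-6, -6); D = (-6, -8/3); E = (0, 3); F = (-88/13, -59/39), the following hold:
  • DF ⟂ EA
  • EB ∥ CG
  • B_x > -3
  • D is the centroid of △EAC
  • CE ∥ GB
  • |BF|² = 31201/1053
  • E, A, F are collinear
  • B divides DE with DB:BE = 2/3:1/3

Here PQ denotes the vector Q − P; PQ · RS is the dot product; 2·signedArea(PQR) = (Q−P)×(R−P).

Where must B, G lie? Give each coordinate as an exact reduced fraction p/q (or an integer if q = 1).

1. B_x = -2  [B divides DE with DB:BE = 2/3:1/3]
2. B_y = 10/9  [B divides DE with DB:BE = 2/3:1/3]
   → B = (-2, 10/9)
3. G_x = -8  [CE ∥ GB ∩ EB ∥ CG]
4. G_y = -71/9  [CE ∥ GB ∩ EB ∥ CG]
   → G = (-8, -71/9)

B = (-2, 10/9)
G = (-8, -71/9)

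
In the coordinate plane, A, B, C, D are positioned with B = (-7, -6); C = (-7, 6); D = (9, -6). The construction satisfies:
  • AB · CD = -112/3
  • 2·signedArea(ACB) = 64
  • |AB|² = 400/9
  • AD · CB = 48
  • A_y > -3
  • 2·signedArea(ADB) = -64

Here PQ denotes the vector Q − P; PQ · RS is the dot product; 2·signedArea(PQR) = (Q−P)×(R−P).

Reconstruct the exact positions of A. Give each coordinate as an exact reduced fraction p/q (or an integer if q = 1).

1. A_x = -5/3  [2·signedArea(ACB) = 64 ∩ 2·signedArea(ADB) = -64]
2. A_y = -2  [2·signedArea(ACB) = 64 ∩ 2·signedArea(ADB) = -64]
   → A = (-5/3, -2)

A = (-5/3, -2)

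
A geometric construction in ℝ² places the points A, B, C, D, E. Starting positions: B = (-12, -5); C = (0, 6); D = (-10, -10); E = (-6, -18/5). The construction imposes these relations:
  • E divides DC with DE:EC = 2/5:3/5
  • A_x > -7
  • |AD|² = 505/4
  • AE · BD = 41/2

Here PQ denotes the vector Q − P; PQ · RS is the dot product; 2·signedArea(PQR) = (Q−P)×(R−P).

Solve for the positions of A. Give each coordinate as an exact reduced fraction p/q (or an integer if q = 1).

1. A_x = -6  [line -2·x + 5·y + -29/2 = 0 ∩ |AD|² = 505/4]
2. A_y = 1/2  [line -2·x + 5·y + -29/2 = 0 ∩ |AD|² = 505/4]
   → A = (-6, 1/2)

A = (-6, 1/2)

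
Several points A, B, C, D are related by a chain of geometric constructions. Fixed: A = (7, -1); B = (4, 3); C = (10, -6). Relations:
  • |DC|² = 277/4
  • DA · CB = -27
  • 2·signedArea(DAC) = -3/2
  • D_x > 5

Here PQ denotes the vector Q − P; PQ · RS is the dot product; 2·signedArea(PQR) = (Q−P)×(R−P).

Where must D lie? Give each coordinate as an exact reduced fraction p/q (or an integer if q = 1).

D = (11/2, 1)

1. D_x = 11/2  [2·signedArea(DAC) = -3/2 ∩ DA · CB = -27]
2. D_y = 1  [2·signedArea(DAC) = -3/2 ∩ DA · CB = -27]
   → D = (11/2, 1)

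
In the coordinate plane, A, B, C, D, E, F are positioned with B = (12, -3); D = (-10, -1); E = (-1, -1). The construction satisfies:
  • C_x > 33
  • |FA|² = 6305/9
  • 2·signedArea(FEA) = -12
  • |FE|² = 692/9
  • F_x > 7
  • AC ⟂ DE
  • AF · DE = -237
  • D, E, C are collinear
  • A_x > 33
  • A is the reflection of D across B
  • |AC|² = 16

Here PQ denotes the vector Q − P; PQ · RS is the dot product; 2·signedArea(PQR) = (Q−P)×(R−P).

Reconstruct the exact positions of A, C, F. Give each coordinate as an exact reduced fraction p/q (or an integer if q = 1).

A = (34, -5)
C = (34, -1)
F = (23/3, -7/3)

1. A_x = 34  [A is the reflection of D across B]
2. A_y = -5  [A is the reflection of D across B]
   → A = (34, -5)
3. C_x = 34  [D, E, C are collinear ∩ AC ⟂ DE]
4. C_y = -1  [D, E, C are collinear ∩ AC ⟂ DE]
   → C = (34, -1)
5. F_x = 23/3  [2·signedArea(FEA) = -12 ∩ AF · DE = -237]
6. F_y = -7/3  [2·signedArea(FEA) = -12 ∩ AF · DE = -237]
   → F = (23/3, -7/3)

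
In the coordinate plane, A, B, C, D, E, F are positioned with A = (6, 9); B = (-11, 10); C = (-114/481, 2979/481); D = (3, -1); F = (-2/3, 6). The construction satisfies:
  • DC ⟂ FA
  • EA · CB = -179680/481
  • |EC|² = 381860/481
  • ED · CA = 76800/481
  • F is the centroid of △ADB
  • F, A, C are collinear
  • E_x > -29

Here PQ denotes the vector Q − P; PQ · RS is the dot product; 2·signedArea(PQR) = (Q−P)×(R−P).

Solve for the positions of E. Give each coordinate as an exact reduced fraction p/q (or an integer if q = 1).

1. E_x = -28  [ED · CA = 76800/481 ∩ EA · CB = -179680/481]
2. E_y = 11  [ED · CA = 76800/481 ∩ EA · CB = -179680/481]
   → E = (-28, 11)

E = (-28, 11)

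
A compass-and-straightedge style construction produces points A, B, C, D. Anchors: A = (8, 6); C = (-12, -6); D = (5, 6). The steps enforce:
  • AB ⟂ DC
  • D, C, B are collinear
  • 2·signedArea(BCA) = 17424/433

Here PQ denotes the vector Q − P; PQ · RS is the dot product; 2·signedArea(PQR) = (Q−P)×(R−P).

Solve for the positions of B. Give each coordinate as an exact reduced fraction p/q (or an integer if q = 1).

B = (3032/433, 3210/433)

1. B_x = 3032/433  [D, C, B are collinear ∩ AB ⟂ DC]
2. B_y = 3210/433  [D, C, B are collinear ∩ AB ⟂ DC]
   → B = (3032/433, 3210/433)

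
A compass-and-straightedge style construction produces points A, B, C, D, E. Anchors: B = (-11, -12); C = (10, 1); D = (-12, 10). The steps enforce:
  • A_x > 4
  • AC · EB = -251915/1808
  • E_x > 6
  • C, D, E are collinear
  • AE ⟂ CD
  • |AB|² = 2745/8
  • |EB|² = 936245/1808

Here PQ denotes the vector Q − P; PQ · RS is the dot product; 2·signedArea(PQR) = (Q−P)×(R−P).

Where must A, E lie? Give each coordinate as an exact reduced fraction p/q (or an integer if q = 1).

A = (19/4, -9/4)
E = (1501/226, 1073/452)

1. E_x = 1501/226  [line -9·x + -22·y + 112 = 0 ∩ |EB|² = 936245/1808]
2. E_y = 1073/452  [line -9·x + -22·y + 112 = 0 ∩ |EB|² = 936245/1808]
   → E = (1501/226, 1073/452)
3. A_x = 19/4  [AC · EB = -251915/1808 ∩ AE ⟂ CD]
4. A_y = -9/4  [AC · EB = -251915/1808 ∩ AE ⟂ CD]
   → A = (19/4, -9/4)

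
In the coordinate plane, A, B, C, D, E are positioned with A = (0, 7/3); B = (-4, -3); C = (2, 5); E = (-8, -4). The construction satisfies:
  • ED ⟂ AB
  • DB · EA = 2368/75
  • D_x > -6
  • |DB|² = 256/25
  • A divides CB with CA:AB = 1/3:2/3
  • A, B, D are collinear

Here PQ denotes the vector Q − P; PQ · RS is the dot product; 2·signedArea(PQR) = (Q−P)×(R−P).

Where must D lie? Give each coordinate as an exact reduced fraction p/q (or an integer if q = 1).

D = (-148/25, -139/25)

1. D_x = -148/25  [A, B, D are collinear ∩ ED ⟂ AB]
2. D_y = -139/25  [A, B, D are collinear ∩ ED ⟂ AB]
   → D = (-148/25, -139/25)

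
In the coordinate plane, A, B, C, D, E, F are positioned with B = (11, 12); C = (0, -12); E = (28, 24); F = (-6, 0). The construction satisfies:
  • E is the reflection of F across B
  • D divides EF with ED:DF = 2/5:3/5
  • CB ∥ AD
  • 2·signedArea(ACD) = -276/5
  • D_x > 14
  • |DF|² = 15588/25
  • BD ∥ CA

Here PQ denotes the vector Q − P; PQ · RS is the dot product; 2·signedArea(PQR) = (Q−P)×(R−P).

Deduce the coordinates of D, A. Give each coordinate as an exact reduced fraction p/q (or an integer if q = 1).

1. D_x = 72/5  [D divides EF with ED:DF = 2/5:3/5]
2. D_y = 72/5  [D divides EF with ED:DF = 2/5:3/5]
   → D = (72/5, 72/5)
3. A_x = 17/5  [CB ∥ AD ∩ BD ∥ CA]
4. A_y = -48/5  [CB ∥ AD ∩ BD ∥ CA]
   → A = (17/5, -48/5)

A = (17/5, -48/5)
D = (72/5, 72/5)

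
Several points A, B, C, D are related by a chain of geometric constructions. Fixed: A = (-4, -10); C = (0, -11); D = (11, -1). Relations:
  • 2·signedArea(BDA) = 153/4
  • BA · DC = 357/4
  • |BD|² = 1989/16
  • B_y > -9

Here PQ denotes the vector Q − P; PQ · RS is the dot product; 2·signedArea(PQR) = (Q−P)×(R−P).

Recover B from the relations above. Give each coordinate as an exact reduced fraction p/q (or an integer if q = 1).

B = (11/4, -17/2)

1. B_x = 11/4  [BA · DC = 357/4 ∩ 2·signedArea(BDA) = 153/4]
2. B_y = -17/2  [BA · DC = 357/4 ∩ 2·signedArea(BDA) = 153/4]
   → B = (11/4, -17/2)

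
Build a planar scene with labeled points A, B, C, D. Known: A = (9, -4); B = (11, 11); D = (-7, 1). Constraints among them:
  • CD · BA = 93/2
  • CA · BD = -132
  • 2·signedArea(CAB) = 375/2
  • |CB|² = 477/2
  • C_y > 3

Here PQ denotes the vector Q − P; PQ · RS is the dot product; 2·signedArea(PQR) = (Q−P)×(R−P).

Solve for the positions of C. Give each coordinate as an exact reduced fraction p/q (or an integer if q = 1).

1. C_x = -5/2  [CD · BA = 93/2 ∩ CA · BD = -132]
2. C_y = 7/2  [CD · BA = 93/2 ∩ CA · BD = -132]
   → C = (-5/2, 7/2)

C = (-5/2, 7/2)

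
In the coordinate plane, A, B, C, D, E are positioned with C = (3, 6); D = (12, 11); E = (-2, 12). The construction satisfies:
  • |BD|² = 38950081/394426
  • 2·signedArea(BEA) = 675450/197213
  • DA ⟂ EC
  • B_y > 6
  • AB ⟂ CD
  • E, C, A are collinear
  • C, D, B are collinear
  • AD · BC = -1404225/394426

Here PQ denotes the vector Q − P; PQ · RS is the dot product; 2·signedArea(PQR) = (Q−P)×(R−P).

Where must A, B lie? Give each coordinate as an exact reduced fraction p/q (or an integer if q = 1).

A = (258/61, 276/61)
B = (21423/6466, 39921/6466)

1. A_x = 258/61  [E, C, A are collinear ∩ DA ⟂ EC]
2. A_y = 276/61  [E, C, A are collinear ∩ DA ⟂ EC]
   → A = (258/61, 276/61)
3. B_x = 21423/6466  [C, D, B are collinear ∩ AB ⟂ CD]
4. B_y = 39921/6466  [C, D, B are collinear ∩ AB ⟂ CD]
   → B = (21423/6466, 39921/6466)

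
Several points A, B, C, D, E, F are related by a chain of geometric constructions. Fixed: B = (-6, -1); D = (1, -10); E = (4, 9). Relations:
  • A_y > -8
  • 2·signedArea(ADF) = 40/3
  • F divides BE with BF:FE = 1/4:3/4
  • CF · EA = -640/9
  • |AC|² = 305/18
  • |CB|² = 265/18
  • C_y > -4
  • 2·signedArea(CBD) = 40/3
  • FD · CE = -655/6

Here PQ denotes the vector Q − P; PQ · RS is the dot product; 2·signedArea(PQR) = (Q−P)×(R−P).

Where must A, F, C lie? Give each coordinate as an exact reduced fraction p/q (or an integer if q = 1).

1. F_x = -7/2  [F divides BE with BF:FE = 1/4:3/4]
2. F_y = 3/2  [F divides BE with BF:FE = 1/4:3/4]
   → F = (-7/2, 3/2)
3. C_x = -17/6  [2·signedArea(CBD) = 40/3 ∩ FD · CE = -655/6]
4. C_y = -19/6  [2·signedArea(CBD) = 40/3 ∩ FD · CE = -655/6]
   → C = (-17/6, -19/6)
5. A_x = -4/3  [2·signedArea(ADF) = 40/3 ∩ CF · EA = -640/9]
6. A_y = -7  [2·signedArea(ADF) = 40/3 ∩ CF · EA = -640/9]
   → A = (-4/3, -7)

A = (-4/3, -7)
C = (-17/6, -19/6)
F = (-7/2, 3/2)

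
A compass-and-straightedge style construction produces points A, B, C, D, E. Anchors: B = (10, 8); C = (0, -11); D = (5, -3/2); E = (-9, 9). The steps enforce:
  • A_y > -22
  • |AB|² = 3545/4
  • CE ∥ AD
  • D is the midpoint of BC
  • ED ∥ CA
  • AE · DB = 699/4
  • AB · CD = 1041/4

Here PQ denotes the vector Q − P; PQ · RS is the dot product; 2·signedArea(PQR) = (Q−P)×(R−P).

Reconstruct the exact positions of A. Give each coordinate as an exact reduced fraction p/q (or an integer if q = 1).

A = (14, -43/2)

1. A_x = 14  [CE ∥ AD ∩ ED ∥ CA]
2. A_y = -43/2  [CE ∥ AD ∩ ED ∥ CA]
   → A = (14, -43/2)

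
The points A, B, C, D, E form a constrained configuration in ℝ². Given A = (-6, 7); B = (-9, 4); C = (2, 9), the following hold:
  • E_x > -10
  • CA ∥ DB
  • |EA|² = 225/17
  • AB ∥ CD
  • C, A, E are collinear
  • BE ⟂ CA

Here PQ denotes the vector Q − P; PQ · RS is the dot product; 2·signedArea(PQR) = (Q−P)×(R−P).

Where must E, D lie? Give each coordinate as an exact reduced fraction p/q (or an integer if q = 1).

D = (-1, 6)
E = (-162/17, 104/17)

1. E_x = -162/17  [C, A, E are collinear ∩ BE ⟂ CA]
2. E_y = 104/17  [C, A, E are collinear ∩ BE ⟂ CA]
   → E = (-162/17, 104/17)
3. D_x = -1  [CA ∥ DB ∩ AB ∥ CD]
4. D_y = 6  [CA ∥ DB ∩ AB ∥ CD]
   → D = (-1, 6)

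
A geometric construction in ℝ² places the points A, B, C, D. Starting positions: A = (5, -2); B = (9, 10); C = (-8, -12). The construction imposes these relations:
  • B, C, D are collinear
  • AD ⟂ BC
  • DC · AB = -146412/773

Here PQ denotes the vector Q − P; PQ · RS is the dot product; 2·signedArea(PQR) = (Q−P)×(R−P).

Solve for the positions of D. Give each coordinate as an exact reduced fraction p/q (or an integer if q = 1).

D = (1313/773, 426/773)

1. D_x = 1313/773  [B, C, D are collinear ∩ AD ⟂ BC]
2. D_y = 426/773  [B, C, D are collinear ∩ AD ⟂ BC]
   → D = (1313/773, 426/773)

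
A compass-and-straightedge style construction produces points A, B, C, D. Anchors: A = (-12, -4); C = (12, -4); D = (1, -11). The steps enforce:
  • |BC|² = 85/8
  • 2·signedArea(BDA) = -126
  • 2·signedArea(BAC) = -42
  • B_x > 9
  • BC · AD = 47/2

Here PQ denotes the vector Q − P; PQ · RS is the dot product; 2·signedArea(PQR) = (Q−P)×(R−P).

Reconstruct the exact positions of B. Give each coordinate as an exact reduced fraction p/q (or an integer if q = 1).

B = (37/4, -23/4)

1. B_x = 37/4  [2·signedArea(BDA) = -126 ∩ BC · AD = 47/2]
2. B_y = -23/4  [2·signedArea(BDA) = -126 ∩ BC · AD = 47/2]
   → B = (37/4, -23/4)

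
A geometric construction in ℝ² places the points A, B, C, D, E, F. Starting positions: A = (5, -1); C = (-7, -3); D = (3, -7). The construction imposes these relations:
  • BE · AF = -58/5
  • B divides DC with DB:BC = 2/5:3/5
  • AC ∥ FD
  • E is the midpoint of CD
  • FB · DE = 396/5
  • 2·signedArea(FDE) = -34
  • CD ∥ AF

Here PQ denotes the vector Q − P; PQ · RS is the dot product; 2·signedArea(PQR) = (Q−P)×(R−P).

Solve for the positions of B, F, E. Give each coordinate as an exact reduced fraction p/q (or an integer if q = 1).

B = (-1, -27/5)
E = (-2, -5)
F = (15, -5)

1. B_x = -1  [B divides DC with DB:BC = 2/5:3/5]
2. B_y = -27/5  [B divides DC with DB:BC = 2/5:3/5]
   → B = (-1, -27/5)
3. F_x = 15  [AC ∥ FD ∩ CD ∥ AF]
4. F_y = -5  [AC ∥ FD ∩ CD ∥ AF]
   → F = (15, -5)
5. E_x = -2  [E is the midpoint of CD]
6. E_y = -5  [E is the midpoint of CD]
   → E = (-2, -5)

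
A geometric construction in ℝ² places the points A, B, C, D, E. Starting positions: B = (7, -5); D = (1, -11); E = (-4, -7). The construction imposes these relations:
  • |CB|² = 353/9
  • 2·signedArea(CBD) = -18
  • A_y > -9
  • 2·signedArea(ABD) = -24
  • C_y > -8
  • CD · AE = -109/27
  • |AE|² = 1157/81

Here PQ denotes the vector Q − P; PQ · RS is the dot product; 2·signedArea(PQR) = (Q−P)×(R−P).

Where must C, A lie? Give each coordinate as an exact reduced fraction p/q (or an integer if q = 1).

1. A_x = -5/9  [line 6·x + -6·y + -48 = 0 ∩ |AE|² = 1157/81]
2. A_y = -77/9  [line 6·x + -6·y + -48 = 0 ∩ |AE|² = 1157/81]
   → A = (-5/9, -77/9)
3. C_x = 4/3  [CD · AE = -109/27 ∩ 2·signedArea(CBD) = -18]
4. C_y = -23/3  [CD · AE = -109/27 ∩ 2·signedArea(CBD) = -18]
   → C = (4/3, -23/3)

A = (-5/9, -77/9)
C = (4/3, -23/3)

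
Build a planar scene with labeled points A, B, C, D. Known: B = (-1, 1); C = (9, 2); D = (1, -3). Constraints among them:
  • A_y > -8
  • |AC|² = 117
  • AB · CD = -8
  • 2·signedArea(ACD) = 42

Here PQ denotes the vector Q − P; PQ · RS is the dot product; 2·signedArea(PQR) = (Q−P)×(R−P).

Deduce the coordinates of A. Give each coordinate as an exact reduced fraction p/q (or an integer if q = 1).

1. A_x = 3  [2·signedArea(ACD) = 42 ∩ AB · CD = -8]
2. A_y = -7  [2·signedArea(ACD) = 42 ∩ AB · CD = -8]
   → A = (3, -7)

A = (3, -7)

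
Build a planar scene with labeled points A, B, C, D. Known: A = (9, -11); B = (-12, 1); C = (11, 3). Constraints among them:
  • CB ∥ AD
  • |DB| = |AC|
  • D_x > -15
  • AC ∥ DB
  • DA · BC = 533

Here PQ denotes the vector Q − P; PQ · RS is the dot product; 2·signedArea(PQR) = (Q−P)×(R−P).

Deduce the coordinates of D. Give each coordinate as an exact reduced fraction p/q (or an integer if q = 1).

1. D_x = -14  [AC ∥ DB ∩ CB ∥ AD]
2. D_y = -13  [AC ∥ DB ∩ CB ∥ AD]
   → D = (-14, -13)

D = (-14, -13)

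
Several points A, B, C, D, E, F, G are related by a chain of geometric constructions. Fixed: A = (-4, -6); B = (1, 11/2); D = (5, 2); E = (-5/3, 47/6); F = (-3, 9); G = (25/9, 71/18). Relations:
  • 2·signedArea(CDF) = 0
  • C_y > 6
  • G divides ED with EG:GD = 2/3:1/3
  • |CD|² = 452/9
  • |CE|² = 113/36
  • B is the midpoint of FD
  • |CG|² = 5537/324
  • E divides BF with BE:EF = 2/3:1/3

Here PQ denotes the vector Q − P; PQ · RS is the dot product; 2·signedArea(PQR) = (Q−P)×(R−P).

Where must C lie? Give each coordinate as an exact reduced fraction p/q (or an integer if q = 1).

1. C_x = -1/3  [line -7·x + -8·y + 51 = 0 ∩ |CD|² = 452/9]
2. C_y = 20/3  [line -7·x + -8·y + 51 = 0 ∩ |CD|² = 452/9]
   → C = (-1/3, 20/3)

C = (-1/3, 20/3)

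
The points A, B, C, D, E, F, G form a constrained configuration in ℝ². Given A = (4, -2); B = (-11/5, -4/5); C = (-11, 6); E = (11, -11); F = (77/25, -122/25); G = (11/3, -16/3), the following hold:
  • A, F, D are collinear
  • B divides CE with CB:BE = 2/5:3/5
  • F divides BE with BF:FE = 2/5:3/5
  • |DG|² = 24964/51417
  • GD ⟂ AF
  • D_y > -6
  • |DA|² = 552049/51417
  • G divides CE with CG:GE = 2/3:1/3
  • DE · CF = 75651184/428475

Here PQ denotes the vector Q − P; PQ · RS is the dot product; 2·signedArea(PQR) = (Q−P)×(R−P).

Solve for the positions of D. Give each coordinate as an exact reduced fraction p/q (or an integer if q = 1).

D = (51467/17139, -29258/5713)

1. D_x = 51467/17139  [A, F, D are collinear ∩ GD ⟂ AF]
2. D_y = -29258/5713  [A, F, D are collinear ∩ GD ⟂ AF]
   → D = (51467/17139, -29258/5713)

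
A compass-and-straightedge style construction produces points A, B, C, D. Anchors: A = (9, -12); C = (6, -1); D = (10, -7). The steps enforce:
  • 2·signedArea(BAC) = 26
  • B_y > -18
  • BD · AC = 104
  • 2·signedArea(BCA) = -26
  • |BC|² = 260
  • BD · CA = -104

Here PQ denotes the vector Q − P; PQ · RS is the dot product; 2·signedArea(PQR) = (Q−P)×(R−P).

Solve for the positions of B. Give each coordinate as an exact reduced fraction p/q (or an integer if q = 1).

B = (8, -17)

1. B_x = 8  [BD · CA = -104 ∩ 2·signedArea(BCA) = -26]
2. B_y = -17  [BD · CA = -104 ∩ 2·signedArea(BCA) = -26]
   → B = (8, -17)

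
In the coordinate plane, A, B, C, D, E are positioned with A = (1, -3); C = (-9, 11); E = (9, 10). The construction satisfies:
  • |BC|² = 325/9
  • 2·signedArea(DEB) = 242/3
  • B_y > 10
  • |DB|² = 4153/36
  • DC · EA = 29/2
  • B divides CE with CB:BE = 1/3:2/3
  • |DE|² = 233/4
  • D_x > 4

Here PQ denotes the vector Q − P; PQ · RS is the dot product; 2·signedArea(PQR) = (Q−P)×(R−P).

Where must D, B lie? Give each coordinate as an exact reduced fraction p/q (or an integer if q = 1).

B = (-3, 32/3)
D = (5, 7/2)

1. D_x = 5  [line 8·x + 13·y + -171/2 = 0 ∩ |DE|² = 233/4]
2. D_y = 7/2  [line 8·x + 13·y + -171/2 = 0 ∩ |DE|² = 233/4]
   → D = (5, 7/2)
3. B_x = -3  [2·signedArea(DEB) = 242/3 ∩ B divides CE with CB:BE = 1/3:2/3]
4. B_y = 32/3  [2·signedArea(DEB) = 242/3 ∩ B divides CE with CB:BE = 1/3:2/3]
   → B = (-3, 32/3)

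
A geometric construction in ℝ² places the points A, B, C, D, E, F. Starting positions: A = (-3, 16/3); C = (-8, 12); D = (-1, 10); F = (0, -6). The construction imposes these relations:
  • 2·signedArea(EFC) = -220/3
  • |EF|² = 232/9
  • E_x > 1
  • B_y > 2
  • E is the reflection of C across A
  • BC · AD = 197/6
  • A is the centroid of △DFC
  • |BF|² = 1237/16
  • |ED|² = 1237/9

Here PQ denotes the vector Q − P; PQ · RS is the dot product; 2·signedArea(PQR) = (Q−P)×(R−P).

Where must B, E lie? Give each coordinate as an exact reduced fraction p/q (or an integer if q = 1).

1. B_x = -9/4  [line -2·x + -14/3·y + 43/6 = 0 ∩ |BF|² = 1237/16]
2. B_y = 5/2  [line -2·x + -14/3·y + 43/6 = 0 ∩ |BF|² = 1237/16]
   → B = (-9/4, 5/2)
3. E_x = 2  [E is the reflection of C across A]
4. E_y = -4/3  [E is the reflection of C across A]
   → E = (2, -4/3)

B = (-9/4, 5/2)
E = (2, -4/3)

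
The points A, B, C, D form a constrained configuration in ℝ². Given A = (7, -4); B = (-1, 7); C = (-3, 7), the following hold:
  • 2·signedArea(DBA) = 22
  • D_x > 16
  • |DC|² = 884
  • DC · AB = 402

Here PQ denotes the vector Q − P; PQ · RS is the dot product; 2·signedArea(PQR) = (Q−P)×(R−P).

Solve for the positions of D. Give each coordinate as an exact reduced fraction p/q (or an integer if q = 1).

D = (17, -15)

1. D_x = 17  [2·signedArea(DBA) = 22 ∩ DC · AB = 402]
2. D_y = -15  [2·signedArea(DBA) = 22 ∩ DC · AB = 402]
   → D = (17, -15)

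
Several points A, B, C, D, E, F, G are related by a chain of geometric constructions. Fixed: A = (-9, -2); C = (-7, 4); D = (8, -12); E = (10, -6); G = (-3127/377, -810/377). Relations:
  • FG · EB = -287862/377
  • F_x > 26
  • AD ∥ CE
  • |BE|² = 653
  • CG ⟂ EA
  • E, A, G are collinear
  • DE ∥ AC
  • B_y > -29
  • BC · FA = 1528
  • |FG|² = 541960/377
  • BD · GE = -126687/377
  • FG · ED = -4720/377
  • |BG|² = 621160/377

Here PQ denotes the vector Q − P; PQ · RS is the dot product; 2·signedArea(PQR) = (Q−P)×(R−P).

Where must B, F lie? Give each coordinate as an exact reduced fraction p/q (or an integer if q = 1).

B = (23, -28)
F = (27, -16)

1. F_x = 27  [line 2·x + 6·y + 42 = 0 ∩ |FG|² = 541960/377]
2. F_y = -16  [line 2·x + 6·y + 42 = 0 ∩ |FG|² = 541960/377]
   → F = (27, -16)
3. B_x = 23  [BD · GE = -126687/377 ∩ FG · EB = -287862/377]
4. B_y = -28  [BD · GE = -126687/377 ∩ FG · EB = -287862/377]
   → B = (23, -28)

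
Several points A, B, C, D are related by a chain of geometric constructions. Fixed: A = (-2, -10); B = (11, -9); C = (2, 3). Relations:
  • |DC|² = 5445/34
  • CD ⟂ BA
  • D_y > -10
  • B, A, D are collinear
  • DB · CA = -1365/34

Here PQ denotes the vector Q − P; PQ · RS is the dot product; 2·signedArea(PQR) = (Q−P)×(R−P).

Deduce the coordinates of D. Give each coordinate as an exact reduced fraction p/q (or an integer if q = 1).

D = (101/34, -327/34)

1. D_x = 101/34  [B, A, D are collinear ∩ CD ⟂ BA]
2. D_y = -327/34  [B, A, D are collinear ∩ CD ⟂ BA]
   → D = (101/34, -327/34)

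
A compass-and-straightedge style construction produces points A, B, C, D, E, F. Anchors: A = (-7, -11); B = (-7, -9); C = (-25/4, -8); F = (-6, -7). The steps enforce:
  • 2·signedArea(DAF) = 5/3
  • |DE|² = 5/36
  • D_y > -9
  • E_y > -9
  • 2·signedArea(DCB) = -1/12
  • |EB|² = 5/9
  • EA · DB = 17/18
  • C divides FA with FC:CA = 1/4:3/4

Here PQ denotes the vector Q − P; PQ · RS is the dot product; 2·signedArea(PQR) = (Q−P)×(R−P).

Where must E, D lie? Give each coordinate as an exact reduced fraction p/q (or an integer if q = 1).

1. D_x = -41/6  [2·signedArea(DAF) = 5/3 ∩ 2·signedArea(DCB) = -1/12]
2. D_y = -26/3  [2·signedArea(DAF) = 5/3 ∩ 2·signedArea(DCB) = -1/12]
   → D = (-41/6, -26/3)
3. E_x = -20/3  [line 1/6·x + 1/3·y + 35/9 = 0 ∩ |EB|² = 5/9]
4. E_y = -25/3  [line 1/6·x + 1/3·y + 35/9 = 0 ∩ |EB|² = 5/9]
   → E = (-20/3, -25/3)

D = (-41/6, -26/3)
E = (-20/3, -25/3)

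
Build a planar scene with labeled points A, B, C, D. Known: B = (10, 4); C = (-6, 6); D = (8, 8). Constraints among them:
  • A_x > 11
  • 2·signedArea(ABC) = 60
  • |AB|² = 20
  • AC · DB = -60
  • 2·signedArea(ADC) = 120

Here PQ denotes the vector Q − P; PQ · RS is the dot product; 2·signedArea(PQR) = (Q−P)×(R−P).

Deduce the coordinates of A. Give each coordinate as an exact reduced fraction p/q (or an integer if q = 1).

1. A_x = 12  [2·signedArea(ABC) = 60 ∩ 2·signedArea(ADC) = 120]
2. A_y = 0  [2·signedArea(ABC) = 60 ∩ 2·signedArea(ADC) = 120]
   → A = (12, 0)

A = (12, 0)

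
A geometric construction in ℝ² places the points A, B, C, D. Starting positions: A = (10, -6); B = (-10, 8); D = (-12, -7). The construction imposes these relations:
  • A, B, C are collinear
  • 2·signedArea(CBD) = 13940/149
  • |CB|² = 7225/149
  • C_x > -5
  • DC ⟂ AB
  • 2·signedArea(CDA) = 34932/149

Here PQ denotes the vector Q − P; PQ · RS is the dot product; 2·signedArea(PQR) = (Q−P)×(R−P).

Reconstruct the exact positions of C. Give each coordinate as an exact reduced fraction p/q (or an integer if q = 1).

1. C_x = -640/149  [A, B, C are collinear ∩ DC ⟂ AB]
2. C_y = 597/149  [A, B, C are collinear ∩ DC ⟂ AB]
   → C = (-640/149, 597/149)

C = (-640/149, 597/149)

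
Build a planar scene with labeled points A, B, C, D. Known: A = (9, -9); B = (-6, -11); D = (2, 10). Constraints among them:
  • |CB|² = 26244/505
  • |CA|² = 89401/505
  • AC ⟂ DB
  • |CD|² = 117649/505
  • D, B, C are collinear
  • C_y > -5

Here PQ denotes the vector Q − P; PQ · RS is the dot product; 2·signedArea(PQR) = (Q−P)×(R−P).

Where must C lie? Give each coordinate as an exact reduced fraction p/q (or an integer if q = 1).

C = (-1734/505, -2153/505)

1. C_x = -1734/505  [D, B, C are collinear ∩ AC ⟂ DB]
2. C_y = -2153/505  [D, B, C are collinear ∩ AC ⟂ DB]
   → C = (-1734/505, -2153/505)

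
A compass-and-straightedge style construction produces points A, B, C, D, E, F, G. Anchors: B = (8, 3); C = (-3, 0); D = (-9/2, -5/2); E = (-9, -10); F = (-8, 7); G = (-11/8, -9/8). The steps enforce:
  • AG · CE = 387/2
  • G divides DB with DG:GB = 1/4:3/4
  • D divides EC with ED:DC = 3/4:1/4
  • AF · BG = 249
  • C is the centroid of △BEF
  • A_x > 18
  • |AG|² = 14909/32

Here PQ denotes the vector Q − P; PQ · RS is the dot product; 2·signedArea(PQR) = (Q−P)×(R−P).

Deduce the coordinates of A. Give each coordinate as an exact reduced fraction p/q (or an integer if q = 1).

A = (19, 6)

1. A_x = 19  [AG · CE = 387/2 ∩ AF · BG = 249]
2. A_y = 6  [AG · CE = 387/2 ∩ AF · BG = 249]
   → A = (19, 6)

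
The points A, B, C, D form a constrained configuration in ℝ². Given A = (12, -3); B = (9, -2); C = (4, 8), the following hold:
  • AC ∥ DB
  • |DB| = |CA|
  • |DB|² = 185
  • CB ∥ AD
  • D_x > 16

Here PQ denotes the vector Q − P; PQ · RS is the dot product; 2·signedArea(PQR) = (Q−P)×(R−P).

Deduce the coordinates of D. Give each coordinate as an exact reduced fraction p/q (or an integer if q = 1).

D = (17, -13)

1. D_x = 17  [AC ∥ DB ∩ CB ∥ AD]
2. D_y = -13  [AC ∥ DB ∩ CB ∥ AD]
   → D = (17, -13)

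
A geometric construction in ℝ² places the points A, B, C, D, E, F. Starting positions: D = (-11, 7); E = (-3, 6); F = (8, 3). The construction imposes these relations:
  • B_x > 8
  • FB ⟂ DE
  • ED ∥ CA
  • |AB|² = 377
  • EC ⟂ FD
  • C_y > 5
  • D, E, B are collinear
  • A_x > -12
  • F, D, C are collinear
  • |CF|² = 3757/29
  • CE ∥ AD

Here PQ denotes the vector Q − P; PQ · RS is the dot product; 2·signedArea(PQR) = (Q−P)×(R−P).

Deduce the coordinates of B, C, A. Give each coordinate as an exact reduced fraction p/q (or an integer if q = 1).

1. B_x = 41/5  [D, E, B are collinear ∩ FB ⟂ DE]
2. B_y = 23/5  [D, E, B are collinear ∩ FB ⟂ DE]
   → B = (41/5, 23/5)
3. C_x = -91/29  [F, D, C are collinear ∩ EC ⟂ FD]
4. C_y = 155/29  [F, D, C are collinear ∩ EC ⟂ FD]
   → C = (-91/29, 155/29)
5. A_x = -323/29  [CE ∥ AD ∩ ED ∥ CA]
6. A_y = 184/29  [CE ∥ AD ∩ ED ∥ CA]
   → A = (-323/29, 184/29)

A = (-323/29, 184/29)
B = (41/5, 23/5)
C = (-91/29, 155/29)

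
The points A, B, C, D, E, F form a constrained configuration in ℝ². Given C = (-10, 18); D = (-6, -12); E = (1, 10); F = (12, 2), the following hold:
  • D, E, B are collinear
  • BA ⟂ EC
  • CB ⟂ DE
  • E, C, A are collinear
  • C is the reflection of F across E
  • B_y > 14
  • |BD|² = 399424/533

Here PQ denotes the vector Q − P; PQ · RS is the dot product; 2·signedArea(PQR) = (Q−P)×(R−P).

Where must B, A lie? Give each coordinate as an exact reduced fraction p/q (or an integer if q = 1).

A = (-9206/98605, 1064458/98605)
B = (1226/533, 7508/533)

1. B_x = 1226/533  [D, E, B are collinear ∩ CB ⟂ DE]
2. B_y = 7508/533  [D, E, B are collinear ∩ CB ⟂ DE]
   → B = (1226/533, 7508/533)
3. A_x = -9206/98605  [E, C, A are collinear ∩ BA ⟂ EC]
4. A_y = 1064458/98605  [E, C, A are collinear ∩ BA ⟂ EC]
   → A = (-9206/98605, 1064458/98605)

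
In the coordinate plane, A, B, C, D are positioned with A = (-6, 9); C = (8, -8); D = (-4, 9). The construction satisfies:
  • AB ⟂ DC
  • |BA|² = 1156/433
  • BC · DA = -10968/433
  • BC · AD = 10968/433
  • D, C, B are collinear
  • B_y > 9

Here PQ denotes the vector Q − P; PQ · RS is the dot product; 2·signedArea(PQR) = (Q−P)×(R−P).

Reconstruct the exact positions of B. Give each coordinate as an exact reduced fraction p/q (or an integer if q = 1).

B = (-2020/433, 4305/433)

1. B_x = -2020/433  [D, C, B are collinear ∩ AB ⟂ DC]
2. B_y = 4305/433  [D, C, B are collinear ∩ AB ⟂ DC]
   → B = (-2020/433, 4305/433)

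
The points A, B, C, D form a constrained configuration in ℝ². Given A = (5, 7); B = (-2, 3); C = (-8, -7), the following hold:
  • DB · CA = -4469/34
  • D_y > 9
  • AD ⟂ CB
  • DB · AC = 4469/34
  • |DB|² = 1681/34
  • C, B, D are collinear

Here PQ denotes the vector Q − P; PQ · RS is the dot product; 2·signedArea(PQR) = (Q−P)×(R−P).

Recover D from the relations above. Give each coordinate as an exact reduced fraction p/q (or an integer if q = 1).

D = (55/34, 307/34)

1. D_x = 55/34  [C, B, D are collinear ∩ AD ⟂ CB]
2. D_y = 307/34  [C, B, D are collinear ∩ AD ⟂ CB]
   → D = (55/34, 307/34)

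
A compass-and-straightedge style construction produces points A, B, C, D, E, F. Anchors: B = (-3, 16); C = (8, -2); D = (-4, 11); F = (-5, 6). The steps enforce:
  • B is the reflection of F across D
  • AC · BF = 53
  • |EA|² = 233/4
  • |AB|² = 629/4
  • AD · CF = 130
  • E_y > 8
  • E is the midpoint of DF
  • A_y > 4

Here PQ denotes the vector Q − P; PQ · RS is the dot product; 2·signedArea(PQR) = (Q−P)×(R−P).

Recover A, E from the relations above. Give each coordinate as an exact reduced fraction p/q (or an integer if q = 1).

1. A_x = 2  [AD · CF = 130 ∩ AC · BF = 53]
2. A_y = 9/2  [AD · CF = 130 ∩ AC · BF = 53]
   → A = (2, 9/2)
3. E_x = -9/2  [E is the midpoint of DF]
4. E_y = 17/2  [E is the midpoint of DF]
   → E = (-9/2, 17/2)

A = (2, 9/2)
E = (-9/2, 17/2)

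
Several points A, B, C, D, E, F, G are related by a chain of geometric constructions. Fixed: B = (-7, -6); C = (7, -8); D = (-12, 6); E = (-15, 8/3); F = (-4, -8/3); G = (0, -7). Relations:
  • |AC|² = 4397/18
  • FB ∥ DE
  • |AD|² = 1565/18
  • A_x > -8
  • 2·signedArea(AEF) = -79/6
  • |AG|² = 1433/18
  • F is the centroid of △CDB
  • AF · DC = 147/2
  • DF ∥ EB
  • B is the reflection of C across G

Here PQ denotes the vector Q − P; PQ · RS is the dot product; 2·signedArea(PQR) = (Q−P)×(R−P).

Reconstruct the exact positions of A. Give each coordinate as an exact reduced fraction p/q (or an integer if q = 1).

A = (-15/2, -13/6)

1. A_x = -15/2  [AF · DC = 147/2 ∩ 2·signedArea(AEF) = -79/6]
2. A_y = -13/6  [AF · DC = 147/2 ∩ 2·signedArea(AEF) = -79/6]
   → A = (-15/2, -13/6)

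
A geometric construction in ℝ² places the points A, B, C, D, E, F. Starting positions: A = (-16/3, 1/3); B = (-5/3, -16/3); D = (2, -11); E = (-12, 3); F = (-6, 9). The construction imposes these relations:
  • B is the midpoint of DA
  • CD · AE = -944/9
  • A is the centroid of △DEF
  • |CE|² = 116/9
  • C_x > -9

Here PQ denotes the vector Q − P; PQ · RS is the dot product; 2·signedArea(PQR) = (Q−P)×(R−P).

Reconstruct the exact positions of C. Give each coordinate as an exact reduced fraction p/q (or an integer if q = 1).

C = (-26/3, 5/3)

1. C_x = -26/3  [line 20/3·x + -8/3·y + 560/9 = 0 ∩ |CE|² = 116/9]
2. C_y = 5/3  [line 20/3·x + -8/3·y + 560/9 = 0 ∩ |CE|² = 116/9]
   → C = (-26/3, 5/3)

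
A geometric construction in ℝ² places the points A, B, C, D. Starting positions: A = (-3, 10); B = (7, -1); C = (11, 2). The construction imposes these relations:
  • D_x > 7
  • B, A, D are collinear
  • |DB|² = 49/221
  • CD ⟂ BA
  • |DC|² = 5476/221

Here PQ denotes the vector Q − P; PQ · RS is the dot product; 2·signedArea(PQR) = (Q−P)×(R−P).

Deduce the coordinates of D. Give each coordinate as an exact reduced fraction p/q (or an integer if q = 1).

D = (1617/221, -298/221)

1. D_x = 1617/221  [B, A, D are collinear ∩ CD ⟂ BA]
2. D_y = -298/221  [B, A, D are collinear ∩ CD ⟂ BA]
   → D = (1617/221, -298/221)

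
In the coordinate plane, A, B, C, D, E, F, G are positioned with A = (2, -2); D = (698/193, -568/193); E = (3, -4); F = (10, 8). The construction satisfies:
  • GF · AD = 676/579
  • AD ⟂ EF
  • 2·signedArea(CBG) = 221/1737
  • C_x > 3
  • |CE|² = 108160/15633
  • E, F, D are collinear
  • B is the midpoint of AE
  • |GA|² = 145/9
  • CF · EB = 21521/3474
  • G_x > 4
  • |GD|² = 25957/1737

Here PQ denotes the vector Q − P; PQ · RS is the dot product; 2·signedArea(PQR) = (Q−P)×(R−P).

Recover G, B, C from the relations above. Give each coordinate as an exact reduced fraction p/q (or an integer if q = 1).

B = (5/2, -3)
C = (683/193, -2476/1737)
G = (5, 2/3)

1. G_x = 5  [line -312/193·x + 182/193·y + 4316/579 = 0 ∩ |GD|² = 25957/1737]
2. G_y = 2/3  [line -312/193·x + 182/193·y + 4316/579 = 0 ∩ |GD|² = 25957/1737]
   → G = (5, 2/3)
3. B_x = 5/2  [B is the midpoint of AE]
4. B_y = -3  [B is the midpoint of AE]
   → B = (5/2, -3)
5. C_x = 683/193  [2·signedArea(CBG) = 221/1737 ∩ CF · EB = 21521/3474]
6. C_y = -2476/1737  [2·signedArea(CBG) = 221/1737 ∩ CF · EB = 21521/3474]
   → C = (683/193, -2476/1737)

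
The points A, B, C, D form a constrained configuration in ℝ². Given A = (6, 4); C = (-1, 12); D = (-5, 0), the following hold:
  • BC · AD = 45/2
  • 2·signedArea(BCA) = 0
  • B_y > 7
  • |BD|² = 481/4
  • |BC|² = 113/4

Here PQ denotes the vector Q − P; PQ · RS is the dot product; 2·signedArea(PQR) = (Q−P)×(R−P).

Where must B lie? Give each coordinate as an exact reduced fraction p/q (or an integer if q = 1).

1. B_x = 5/2  [2·signedArea(BCA) = 0 ∩ BC · AD = 45/2]
2. B_y = 8  [2·signedArea(BCA) = 0 ∩ BC · AD = 45/2]
   → B = (5/2, 8)

B = (5/2, 8)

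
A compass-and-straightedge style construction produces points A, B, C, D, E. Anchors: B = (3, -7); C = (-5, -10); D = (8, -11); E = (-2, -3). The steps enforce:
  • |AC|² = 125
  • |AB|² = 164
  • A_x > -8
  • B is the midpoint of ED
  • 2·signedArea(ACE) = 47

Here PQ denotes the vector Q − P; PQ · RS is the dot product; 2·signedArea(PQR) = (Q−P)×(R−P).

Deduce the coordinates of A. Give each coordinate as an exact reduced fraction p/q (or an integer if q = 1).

1. A_x = -7  [line -7·x + 3·y + -52 = 0 ∩ |AC|² = 125]
2. A_y = 1  [line -7·x + 3·y + -52 = 0 ∩ |AC|² = 125]
   → A = (-7, 1)

A = (-7, 1)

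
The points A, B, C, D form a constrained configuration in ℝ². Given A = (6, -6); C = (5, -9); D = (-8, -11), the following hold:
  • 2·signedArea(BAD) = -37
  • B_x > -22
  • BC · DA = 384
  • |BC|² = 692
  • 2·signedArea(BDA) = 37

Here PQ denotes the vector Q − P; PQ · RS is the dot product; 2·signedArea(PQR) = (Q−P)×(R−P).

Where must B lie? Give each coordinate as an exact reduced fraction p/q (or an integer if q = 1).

B = (-21, -13)

1. B_x = -21  [2·signedArea(BAD) = -37 ∩ BC · DA = 384]
2. B_y = -13  [2·signedArea(BAD) = -37 ∩ BC · DA = 384]
   → B = (-21, -13)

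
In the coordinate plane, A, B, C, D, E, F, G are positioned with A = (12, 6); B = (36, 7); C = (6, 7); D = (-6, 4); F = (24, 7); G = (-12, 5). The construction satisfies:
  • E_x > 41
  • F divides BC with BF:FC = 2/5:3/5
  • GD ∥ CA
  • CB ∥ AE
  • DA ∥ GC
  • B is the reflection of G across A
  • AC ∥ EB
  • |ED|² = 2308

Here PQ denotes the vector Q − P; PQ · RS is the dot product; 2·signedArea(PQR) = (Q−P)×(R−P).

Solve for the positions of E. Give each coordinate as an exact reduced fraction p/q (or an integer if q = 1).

E = (42, 6)

1. E_x = 42  [AC ∥ EB ∩ CB ∥ AE]
2. E_y = 6  [AC ∥ EB ∩ CB ∥ AE]
   → E = (42, 6)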